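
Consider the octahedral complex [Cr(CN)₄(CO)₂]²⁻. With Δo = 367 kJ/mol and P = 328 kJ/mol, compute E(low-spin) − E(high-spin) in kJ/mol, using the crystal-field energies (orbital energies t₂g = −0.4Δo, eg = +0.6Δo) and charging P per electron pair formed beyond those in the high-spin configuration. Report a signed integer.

-39

Ligand charges: 4×(-1) from CN⁻ and 2×(+0) from CO sum to -4; with overall charge -2, Cr is +2.
Cr sits in group 6; removing 2 electrons leaves Cr²⁺ with 6 − 2 = 4 d electrons.
High-spin d⁴ fills as t₂g³ eg¹ with CFSE 3(−0.4) + 1(+0.6) = -0.6Δo = -220 kJ/mol.
Low-spin t₂g⁴ eg⁰ gives -1.6Δo = -587 kJ/mol, but forming 1 extra pair costs 1P = 328 kJ/mol, so E(LS) = -587 + 328 = -259 kJ/mol.
E(LS) − E(HS) = -259 − (-220) = -39 kJ/mol.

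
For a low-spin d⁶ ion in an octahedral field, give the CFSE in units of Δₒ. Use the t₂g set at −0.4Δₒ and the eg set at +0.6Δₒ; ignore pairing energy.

Configuration: t₂g⁶ eg⁰.
CFSE = 6(-0.4Δₒ) + 0(0.6Δₒ) = -2.4Δₒ + 0.0Δₒ = -2.4Δₒ.

-2.4 Δₒ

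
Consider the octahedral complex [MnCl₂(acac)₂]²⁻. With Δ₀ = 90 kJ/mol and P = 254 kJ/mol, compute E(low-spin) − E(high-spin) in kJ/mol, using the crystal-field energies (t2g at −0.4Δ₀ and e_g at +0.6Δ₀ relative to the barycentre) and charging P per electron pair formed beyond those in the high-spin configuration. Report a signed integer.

Ligand charges: 2×(-1) from Cl⁻ and 2×(-1) from acac⁻ sum to -4; with overall charge -2, Mn is +2.
Mn sits in group 7; removing 2 electrons leaves Mn²⁺ with 7 − 2 = 5 d electrons.
In the high-spin limit (t2g^3 e_g^2) the orbital term is 0.0Δ₀ = 0 kJ/mol, with no excess pairing.
For low-spin the configuration is t2g^5 e_g^0: orbital energy -2.0 × 90 = -180 kJ/mol, and 2 additional pairs relative to high-spin add 508 kJ/mol, giving 328 kJ/mol.
The difference is 328 − (0) = 328 kJ/mol, so high-spin lies lower.

328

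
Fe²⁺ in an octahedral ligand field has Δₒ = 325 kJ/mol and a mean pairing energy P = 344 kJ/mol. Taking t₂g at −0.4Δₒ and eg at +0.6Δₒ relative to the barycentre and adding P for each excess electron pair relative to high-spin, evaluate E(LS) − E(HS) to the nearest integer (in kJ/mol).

38

Group 8 minus oxidation state +2 gives a d⁶ configuration for Fe²⁺.
High-spin: t₂g⁴ eg², CFSE = -0.4Δₒ = -130 kJ/mol.
Low-spin: t₂g⁶ eg⁰, orbital CFSE = -2.4Δₒ = -780 kJ/mol; plus 2 excess pairs × P = +688 kJ/mol; total -92 kJ/mol.
The difference is -92 − (-130) = 38 kJ/mol, so high-spin lies lower.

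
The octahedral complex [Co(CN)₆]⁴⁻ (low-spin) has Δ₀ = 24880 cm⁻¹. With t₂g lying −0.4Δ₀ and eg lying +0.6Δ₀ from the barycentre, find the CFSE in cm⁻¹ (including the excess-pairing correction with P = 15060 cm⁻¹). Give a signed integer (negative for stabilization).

-29724

Each CN⁻ contributes -1; 6 × (-1) = -6. With overall charge -4, Co is in the +2 oxidation state.
Co²⁺: group 9, so d-count = 9 − 2 = 7.
Configuration: t₂g⁶ eg¹.
CFSE(orbital) = 6×(-0.4Δ₀) + 1×(0.6Δ₀) = -1.8Δ₀; with Δ₀ = 24880 cm⁻¹ that is -44784 cm⁻¹.
Relative to high-spin t₂g⁵ eg² (2 paired), the low-spin configuration has 1 additional pair, contributing +1 × 15060 = +15060 cm⁻¹.
Combining: -44784 + 15060 = -29724 cm⁻¹.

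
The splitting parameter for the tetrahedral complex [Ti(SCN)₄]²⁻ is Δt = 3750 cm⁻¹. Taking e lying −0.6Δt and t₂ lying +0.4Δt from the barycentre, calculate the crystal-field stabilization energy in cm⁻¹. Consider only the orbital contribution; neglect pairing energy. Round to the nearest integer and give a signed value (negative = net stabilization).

Each SCN⁻ contributes -1; 4 × (-1) = -4. With overall charge -2, Ti is in the +2 oxidation state.
Group 4 minus oxidation state +2 gives a d² configuration for Ti²⁺.
Tetrahedral splitting is small, so the complex is high-spin.
The d² electrons fill as e² t₂⁰.
The orbital stabilization is -1.2Δt = -1.2 × 3750 = -4500 cm⁻¹.

-4500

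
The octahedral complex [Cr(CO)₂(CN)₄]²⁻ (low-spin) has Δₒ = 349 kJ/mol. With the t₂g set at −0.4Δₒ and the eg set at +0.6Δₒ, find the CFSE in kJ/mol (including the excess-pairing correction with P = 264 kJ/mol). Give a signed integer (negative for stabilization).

Ligand charges: 2×(+0) from CO and 4×(-1) from CN⁻ sum to -4; with overall charge -2, Cr is +2.
Cr sits in group 6; removing 2 electrons leaves Cr²⁺ with 6 − 2 = 4 d electrons.
Configuration: t₂g⁴ eg⁰.
CFSE(orbital) = 4×(-0.4Δₒ) + 0×(0.6Δₒ) = -1.6Δₒ; with Δₒ = 349 kJ/mol that is -558 kJ/mol.
High-spin d⁴ would be t₂g³ eg¹ with 0 pairs; low-spin has 1, so 1 excess pair costs +1P = +264 kJ/mol.
Net CFSE = -558 + 264 = -294 kJ/mol.

-294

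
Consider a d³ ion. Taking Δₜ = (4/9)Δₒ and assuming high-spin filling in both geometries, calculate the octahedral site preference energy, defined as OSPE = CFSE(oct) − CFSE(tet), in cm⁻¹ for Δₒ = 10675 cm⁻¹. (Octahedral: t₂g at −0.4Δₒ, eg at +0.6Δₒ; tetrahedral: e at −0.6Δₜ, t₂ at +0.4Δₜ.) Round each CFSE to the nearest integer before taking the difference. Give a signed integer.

Octahedral (high-spin): t2g^3 e_g^0, CFSE = 3(−0.4) + 0(+0.6) = -1.2Δₒ = -1.2 × 10675 = -12810 cm⁻¹.
Tetrahedral: e^2 t2^1, CFSE = 2(−0.6) + 1(+0.4) = -0.8Δₜ = -0.8 × (4/9) × 10675 = -3796 cm⁻¹.
OSPE = CFSE(oct) − CFSE(tet) = -12810 − (-3796) = -9014 cm⁻¹.

-9014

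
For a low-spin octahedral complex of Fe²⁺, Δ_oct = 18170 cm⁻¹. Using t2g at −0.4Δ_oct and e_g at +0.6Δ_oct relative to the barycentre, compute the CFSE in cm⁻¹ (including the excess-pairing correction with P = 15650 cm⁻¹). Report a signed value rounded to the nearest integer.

-12308

Group 8 minus oxidation state +2 gives a d⁶ configuration for Fe²⁺.
Configuration: t2g^6 e_g^0.
The orbital stabilization is -2.4Δ_oct = -2.4 × 18170 = -43608 cm⁻¹.
High-spin d⁶ would be t2g^4 e_g^2 with 1 pair; low-spin has 3, so 2 excess pairs cost +2P = +31300 cm⁻¹.
Net CFSE = -43608 + 31300 = -12308 cm⁻¹.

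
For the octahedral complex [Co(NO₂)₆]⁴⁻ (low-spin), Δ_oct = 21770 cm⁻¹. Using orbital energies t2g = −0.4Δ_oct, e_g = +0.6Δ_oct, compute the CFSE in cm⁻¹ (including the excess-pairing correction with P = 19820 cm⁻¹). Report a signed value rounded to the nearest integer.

-19366

Each NO₂⁻ contributes -1; 6 × (-1) = -6. With overall charge -4, Co is in the +2 oxidation state.
Co²⁺: group 9, so d-count = 9 − 2 = 7.
The d⁷ electrons fill as t2g^6 e_g^1.
CFSE(orbital) = 6×(-0.4Δ_oct) + 1×(0.6Δ_oct) = -1.8Δ_oct; with Δ_oct = 21770 cm⁻¹ that is -39186 cm⁻¹.
Pairing penalty: 3 pairs vs 2 in the high-spin reference → 1 extra × P = 19820 cm⁻¹.
Net CFSE = -39186 + 19820 = -19366 cm⁻¹.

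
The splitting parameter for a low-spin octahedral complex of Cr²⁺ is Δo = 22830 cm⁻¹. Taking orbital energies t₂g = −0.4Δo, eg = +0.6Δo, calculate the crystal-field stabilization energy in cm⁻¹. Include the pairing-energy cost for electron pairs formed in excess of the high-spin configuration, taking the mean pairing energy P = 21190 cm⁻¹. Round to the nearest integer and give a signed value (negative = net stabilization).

-15338

Cr is in group 6, so Cr²⁺ is d⁴ (6 − 2 = 4).
Electron filling gives t₂g⁴ eg⁰.
CFSE(orbital) = 4×(-0.4Δo) + 0×(0.6Δo) = -1.6Δo; with Δo = 22830 cm⁻¹ that is -36528 cm⁻¹.
Pairing penalty: 1 pair vs 0 in the high-spin reference → 1 extra × P = 21190 cm⁻¹.
Overall CFSE = -36528 + 21190 = -15338 cm⁻¹.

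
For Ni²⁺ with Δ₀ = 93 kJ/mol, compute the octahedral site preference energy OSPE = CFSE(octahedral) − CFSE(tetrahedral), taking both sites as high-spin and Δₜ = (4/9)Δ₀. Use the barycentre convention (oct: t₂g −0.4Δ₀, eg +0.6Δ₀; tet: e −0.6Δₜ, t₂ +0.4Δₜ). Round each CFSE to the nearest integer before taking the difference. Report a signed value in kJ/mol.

-79

Group 10 minus oxidation state +2 gives a d⁸ configuration for Ni²⁺.
Octahedral (high-spin): t2g^6 e_g^2, CFSE = 6(−0.4) + 2(+0.6) = -1.2Δ₀ = -1.2 × 93 = -112 kJ/mol.
Tetrahedral e^4 t2^4 gives -0.8Δₜ = -0.8 × (4/9) × 93 = -33 kJ/mol.
Subtracting, OSPE = -112 − (-33) = -79 kJ/mol.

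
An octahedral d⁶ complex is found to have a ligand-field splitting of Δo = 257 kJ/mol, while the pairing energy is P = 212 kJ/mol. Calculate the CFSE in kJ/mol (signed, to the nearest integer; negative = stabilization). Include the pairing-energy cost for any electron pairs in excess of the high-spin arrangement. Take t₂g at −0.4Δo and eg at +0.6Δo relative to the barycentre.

-193

Δo > P, so pairing is preferred: the ground state is low-spin.
That gives t₂g⁶ eg⁰.
Orbital CFSE = -2.4Δo = -2.4 × 257 = -617 kJ/mol.
Excess pairs vs high-spin: 3 − 1 = 2; pairing cost = +424 kJ/mol.
Net CFSE = -617 + 424 = -193 kJ/mol.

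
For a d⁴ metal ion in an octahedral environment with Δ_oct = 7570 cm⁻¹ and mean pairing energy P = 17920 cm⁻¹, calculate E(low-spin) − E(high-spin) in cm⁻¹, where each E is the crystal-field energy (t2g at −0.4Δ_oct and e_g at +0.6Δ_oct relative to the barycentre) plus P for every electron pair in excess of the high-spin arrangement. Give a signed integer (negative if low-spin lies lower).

In the high-spin limit (t2g^3 e_g^1) the orbital term is -0.6Δ_oct = -4542 cm⁻¹, with no excess pairing.
Low-spin t2g^4 e_g^0 gives -1.6Δ_oct = -12112 cm⁻¹, but forming 1 extra pair costs 1P = 17920 cm⁻¹, so E(LS) = -12112 + 17920 = 5808 cm⁻¹.
The difference is 5808 − (-4542) = 10350 cm⁻¹, so high-spin lies lower.

10350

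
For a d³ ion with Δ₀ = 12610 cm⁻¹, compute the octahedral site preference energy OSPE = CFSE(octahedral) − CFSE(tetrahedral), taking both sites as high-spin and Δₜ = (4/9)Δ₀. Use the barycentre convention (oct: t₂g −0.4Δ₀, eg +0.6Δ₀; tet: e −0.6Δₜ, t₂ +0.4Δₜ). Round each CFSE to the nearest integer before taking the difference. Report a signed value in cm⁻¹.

-10648

Octahedral high-spin t2g^3 e_g^0: CFSE = -1.2 × 12610 = -15132 cm⁻¹.
Tetrahedral e^2 t2^1 gives -0.8Δₜ = -0.8 × (4/9) × 12610 = -4484 cm⁻¹.
OSPE = -15132 − (-4484) = -10648 cm⁻¹.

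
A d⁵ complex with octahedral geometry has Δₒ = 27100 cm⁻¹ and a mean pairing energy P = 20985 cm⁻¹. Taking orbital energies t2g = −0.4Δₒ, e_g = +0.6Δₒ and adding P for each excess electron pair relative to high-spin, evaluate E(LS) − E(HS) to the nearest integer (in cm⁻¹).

In the high-spin limit (t2g^3 e_g^2) the orbital term is 0.0Δₒ = 0 cm⁻¹, with no excess pairing.
Low-spin: t2g^5 e_g^0, orbital CFSE = -2.0Δₒ = -54200 cm⁻¹; plus 2 excess pairs × P = +41970 cm⁻¹; total -12230 cm⁻¹.
The difference is -12230 − (0) = -12230 cm⁻¹, so low-spin lies lower.

-12230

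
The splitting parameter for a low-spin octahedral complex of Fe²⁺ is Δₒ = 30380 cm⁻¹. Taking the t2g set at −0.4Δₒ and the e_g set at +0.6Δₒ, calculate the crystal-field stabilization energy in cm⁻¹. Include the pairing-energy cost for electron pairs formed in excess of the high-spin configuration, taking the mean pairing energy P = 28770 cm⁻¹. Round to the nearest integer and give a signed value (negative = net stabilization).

-15372

Group 8 minus oxidation state +2 gives a d⁶ configuration for Fe²⁺.
Configuration: t2g^6 e_g^0.
The orbital stabilization is -2.4Δₒ = -2.4 × 30380 = -72912 cm⁻¹.
Relative to high-spin t2g^4 e_g^2 (1 paired), the low-spin configuration has 2 additional pairs, contributing +2 × 28770 = +57540 cm⁻¹.
Overall CFSE = -72912 + 57540 = -15372 cm⁻¹.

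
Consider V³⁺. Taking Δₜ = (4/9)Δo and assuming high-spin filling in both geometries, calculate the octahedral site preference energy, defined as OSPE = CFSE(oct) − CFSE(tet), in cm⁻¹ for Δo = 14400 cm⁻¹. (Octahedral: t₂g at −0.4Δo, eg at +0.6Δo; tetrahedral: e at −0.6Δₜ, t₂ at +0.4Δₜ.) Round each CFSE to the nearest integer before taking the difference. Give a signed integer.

V sits in group 5; removing 3 electrons leaves V³⁺ with 5 − 3 = 2 d electrons.
Octahedral high-spin t₂g² eg⁰: CFSE = -0.8 × 14400 = -11520 cm⁻¹.
In a tetrahedral site the filling is e² t₂⁰: CFSE(tet) = -1.2Δₜ = -1.2 × (4/9)(14400) = -7680 cm⁻¹.
OSPE = CFSE(oct) − CFSE(tet) = -11520 − (-7680) = -3840 cm⁻¹.

-3840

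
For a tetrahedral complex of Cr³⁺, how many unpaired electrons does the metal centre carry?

Cr³⁺: group 6, so d-count = 6 − 3 = 3.
Tetrahedral fields are weak (Δₜ ≈ 4/9 Δₒ), so electrons fill high-spin.
Configuration: e² t₂¹, giving 3 unpaired electrons.

3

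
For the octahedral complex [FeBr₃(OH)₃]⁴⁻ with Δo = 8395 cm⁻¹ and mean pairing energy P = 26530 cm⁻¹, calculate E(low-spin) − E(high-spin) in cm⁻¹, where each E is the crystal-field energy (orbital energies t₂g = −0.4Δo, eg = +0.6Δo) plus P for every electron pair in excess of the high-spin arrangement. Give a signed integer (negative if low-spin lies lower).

36270

Ligand charges: 3×(-1) from Br⁻ and 3×(-1) from OH⁻ sum to -6; with overall charge -4, Fe is +2.
Group 8 minus oxidation state +2 gives a d⁶ configuration for Fe²⁺.
High-spin: t₂g⁴ eg², CFSE = -0.4Δo = -3358 cm⁻¹.
Low-spin t₂g⁶ eg⁰ gives -2.4Δo = -20148 cm⁻¹, but forming 2 extra pairs costs 2P = 53060 cm⁻¹, so E(LS) = -20148 + 53060 = 32912 cm⁻¹.
Thus E(LS) − E(HS) = 36270 cm⁻¹.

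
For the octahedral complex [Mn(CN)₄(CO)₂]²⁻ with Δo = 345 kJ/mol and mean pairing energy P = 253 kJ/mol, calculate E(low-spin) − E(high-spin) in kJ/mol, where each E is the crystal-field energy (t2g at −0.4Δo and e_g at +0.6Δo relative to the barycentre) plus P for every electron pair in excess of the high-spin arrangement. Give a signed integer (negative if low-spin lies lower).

Ligand charges: 4×(-1) from CN⁻ and 2×(+0) from CO sum to -4; with overall charge -2, Mn is +2.
Mn²⁺: group 7, so d-count = 7 − 2 = 5.
High-spin d⁵ fills as t2g^3 e_g^2 with CFSE 3(−0.4) + 2(+0.6) = 0.0Δo = 0 kJ/mol.
Low-spin: t2g^5 e_g^0, orbital CFSE = -2.0Δo = -690 kJ/mol; plus 2 excess pairs × P = +506 kJ/mol; total -184 kJ/mol.
E(LS) − E(HS) = -184 − (0) = -184 kJ/mol.

-184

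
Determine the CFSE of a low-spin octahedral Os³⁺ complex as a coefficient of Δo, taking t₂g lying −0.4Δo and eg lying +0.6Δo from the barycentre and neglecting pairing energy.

Group 8 minus oxidation state +3 gives a d⁵ configuration for Os³⁺.
Configuration: t₂g⁵ eg⁰.
CFSE = 5(-0.4Δo) + 0(0.6Δo) = -2.0Δo + 0.0Δo = -2.0Δo.

-2.0 Δo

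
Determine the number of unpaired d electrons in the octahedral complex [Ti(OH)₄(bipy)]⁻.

1

Ligand charges: 4×(-1) from OH⁻ and 1×(+0) from bipy sum to -4; with overall charge -1, Ti is +3.
Ti is in group 4, so Ti³⁺ is d¹ (4 − 3 = 1).
Configuration: t₂g¹ eg⁰, giving 1 unpaired electron.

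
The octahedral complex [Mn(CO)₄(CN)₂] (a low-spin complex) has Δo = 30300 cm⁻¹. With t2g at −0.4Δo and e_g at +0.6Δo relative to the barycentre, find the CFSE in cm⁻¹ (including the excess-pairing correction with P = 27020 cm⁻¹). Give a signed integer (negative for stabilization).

Ligand charges: 4×(+0) from CO and 2×(-1) from CN⁻ sum to -2; with overall charge +0, Mn is +2.
Group 7 minus oxidation state +2 gives a d⁵ configuration for Mn²⁺.
The d⁵ electrons fill as t2g^5 e_g^0.
CFSE(orbital) = 5×(-0.4Δo) + 0×(0.6Δo) = -2.0Δo; with Δo = 30300 cm⁻¹ that is -60600 cm⁻¹.
Pairing penalty: 2 pairs vs 0 in the high-spin reference → 2 extra × P = 54040 cm⁻¹.
Combining: -60600 + 54040 = -6560 cm⁻¹.

-6560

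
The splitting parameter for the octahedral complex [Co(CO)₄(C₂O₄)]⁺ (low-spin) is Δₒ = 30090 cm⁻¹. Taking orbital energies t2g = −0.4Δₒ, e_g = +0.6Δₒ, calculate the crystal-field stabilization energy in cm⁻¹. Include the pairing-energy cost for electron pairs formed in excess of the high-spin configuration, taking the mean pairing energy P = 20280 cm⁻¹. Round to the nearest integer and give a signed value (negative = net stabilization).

-31656

Ligand charges: 4×(+0) from CO and 1×(-2) from C₂O₄²⁻ sum to -2; with overall charge +1, Co is +3.
Co sits in group 9; removing 3 electrons leaves Co³⁺ with 9 − 3 = 6 d electrons.
Electron filling gives t2g^6 e_g^0.
CFSE(orbital) = 6×(-0.4Δₒ) + 0×(0.6Δₒ) = -2.4Δₒ; with Δₒ = 30090 cm⁻¹ that is -72216 cm⁻¹.
High-spin d⁶ would be t2g^4 e_g^2 with 1 pair; low-spin has 3, so 2 excess pairs cost +2P = +40560 cm⁻¹.
Combining: -72216 + 40560 = -31656 cm⁻¹.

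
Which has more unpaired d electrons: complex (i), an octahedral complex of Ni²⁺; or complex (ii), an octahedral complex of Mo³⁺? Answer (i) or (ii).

(ii)

(i): Ni sits in group 10; removing 2 electrons leaves Ni²⁺ with 10 − 2 = 8 d electrons; t2g^6 e_g^2 → 2 unpaired.
(ii): Group 6 minus oxidation state +3 gives a d³ configuration for Mo³⁺; t2g^3 e_g^0 → 3 unpaired.
So (ii) has more unpaired electrons.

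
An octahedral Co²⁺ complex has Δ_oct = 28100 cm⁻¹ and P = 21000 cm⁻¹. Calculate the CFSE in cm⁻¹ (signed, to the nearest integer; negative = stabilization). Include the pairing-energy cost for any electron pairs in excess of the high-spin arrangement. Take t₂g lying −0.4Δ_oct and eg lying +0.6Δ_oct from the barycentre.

Co²⁺: group 9, so d-count = 9 − 2 = 7.
Here Δ_oct > P (28100 > 21000), so the low-spin state is favoured.
Filling d⁷ accordingly: t₂g⁶ eg¹.
Orbital CFSE = -1.8Δ_oct = -1.8 × 28100 = -50580 cm⁻¹.
Excess pairs vs high-spin: 3 − 2 = 1; pairing cost = +21000 cm⁻¹.
Net CFSE = -50580 + 21000 = -29580 cm⁻¹.

-29580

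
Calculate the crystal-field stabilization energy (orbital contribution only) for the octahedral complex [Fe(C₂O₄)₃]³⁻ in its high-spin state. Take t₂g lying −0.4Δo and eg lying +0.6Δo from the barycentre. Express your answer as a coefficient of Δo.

0.0 Δo

Each C₂O₄²⁻ contributes -2; 3 × (-2) = -6. With overall charge -3, Fe is in the +3 oxidation state.
Fe sits in group 8; removing 3 electrons leaves Fe³⁺ with 8 − 3 = 5 d electrons.
Configuration: t₂g³ eg².
CFSE = 3(-0.4Δo) + 2(0.6Δo) = -1.2Δo + 1.2Δo = 0.0Δo.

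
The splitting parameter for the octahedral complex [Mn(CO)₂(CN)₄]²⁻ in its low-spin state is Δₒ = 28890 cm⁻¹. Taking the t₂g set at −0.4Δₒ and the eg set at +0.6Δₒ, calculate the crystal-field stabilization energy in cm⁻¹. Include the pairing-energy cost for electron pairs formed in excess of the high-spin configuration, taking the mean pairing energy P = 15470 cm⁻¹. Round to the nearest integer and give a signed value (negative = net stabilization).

Ligand charges: 2×(+0) from CO and 4×(-1) from CN⁻ sum to -4; with overall charge -2, Mn is +2.
Mn²⁺: group 7, so d-count = 7 − 2 = 5.
Configuration: t₂g⁵ eg⁰.
CFSE(orbital) = 5×(-0.4Δₒ) + 0×(0.6Δₒ) = -2.0Δₒ; with Δₒ = 28890 cm⁻¹ that is -57780 cm⁻¹.
High-spin d⁵ would be t₂g³ eg² with 0 pairs; low-spin has 2, so 2 excess pairs cost +2P = +30940 cm⁻¹.
Combining: -57780 + 30940 = -26840 cm⁻¹.

-26840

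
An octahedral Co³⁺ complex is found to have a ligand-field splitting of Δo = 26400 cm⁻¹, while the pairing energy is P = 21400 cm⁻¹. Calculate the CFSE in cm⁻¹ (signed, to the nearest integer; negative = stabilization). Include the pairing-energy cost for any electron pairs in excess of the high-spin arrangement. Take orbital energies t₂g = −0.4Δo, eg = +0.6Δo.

Group 9 minus oxidation state +3 gives a d⁶ configuration for Co³⁺.
Since Δo = 26400 cm⁻¹ > P = 21400 cm⁻¹, the complex adopts the low-spin configuration.
Configuration: t₂g⁶ eg⁰.
Orbital CFSE = -2.4Δo = -2.4 × 26400 = -63360 cm⁻¹.
Excess pairs vs high-spin: 3 − 1 = 2; pairing cost = +42800 cm⁻¹.
Net CFSE = -63360 + 42800 = -20560 cm⁻¹.

-20560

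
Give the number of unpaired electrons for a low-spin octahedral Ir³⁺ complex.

Ir³⁺: group 9, so d-count = 9 − 3 = 6.
Configuration: t2g^6 e_g^0, giving 0 unpaired electrons.

0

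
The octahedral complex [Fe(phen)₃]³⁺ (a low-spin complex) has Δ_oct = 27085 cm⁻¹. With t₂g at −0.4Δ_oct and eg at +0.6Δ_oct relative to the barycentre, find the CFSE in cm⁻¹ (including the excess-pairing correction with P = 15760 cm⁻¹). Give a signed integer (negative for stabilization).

-22650

phen is neutral, so the +3 overall charge sits on Fe: oxidation state +3.
Fe³⁺: group 8, so d-count = 8 − 3 = 5.
Configuration: t₂g⁵ eg⁰.
The orbital stabilization is -2.0Δ_oct = -2.0 × 27085 = -54170 cm⁻¹.
Pairing penalty: 2 pairs vs 0 in the high-spin reference → 2 extra × P = 31520 cm⁻¹.
Combining: -54170 + 31520 = -22650 cm⁻¹.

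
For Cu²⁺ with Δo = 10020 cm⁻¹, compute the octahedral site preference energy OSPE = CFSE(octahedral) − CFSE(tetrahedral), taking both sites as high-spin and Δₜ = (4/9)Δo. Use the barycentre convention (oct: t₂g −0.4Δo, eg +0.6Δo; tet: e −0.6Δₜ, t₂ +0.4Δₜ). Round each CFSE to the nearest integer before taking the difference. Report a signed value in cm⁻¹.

Cu²⁺: group 11, so d-count = 11 − 2 = 9.
Octahedral (high-spin): t₂g⁶ eg³, CFSE = 6(−0.4) + 3(+0.6) = -0.6Δo = -0.6 × 10020 = -6012 cm⁻¹.
Tetrahedral: e⁴ t₂⁵, CFSE = 4(−0.6) + 5(+0.4) = -0.4Δₜ = -0.4 × (4/9) × 10020 = -1781 cm⁻¹.
Subtracting, OSPE = -6012 − (-1781) = -4231 cm⁻¹.

-4231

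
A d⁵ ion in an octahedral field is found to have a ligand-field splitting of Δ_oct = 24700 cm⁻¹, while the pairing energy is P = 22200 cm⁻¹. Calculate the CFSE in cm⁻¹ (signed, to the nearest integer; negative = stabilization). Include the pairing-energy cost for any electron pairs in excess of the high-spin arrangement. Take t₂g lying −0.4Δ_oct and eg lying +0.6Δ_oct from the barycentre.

-5000

Δ_oct > P, so pairing is preferred: the ground state is low-spin.
Filling d⁵ accordingly: t₂g⁵ eg⁰.
Orbital CFSE = -2.0Δ_oct = -2.0 × 24700 = -49400 cm⁻¹.
Excess pairs vs high-spin: 2 − 0 = 2; pairing cost = +44400 cm⁻¹.
Net CFSE = -49400 + 44400 = -5000 cm⁻¹.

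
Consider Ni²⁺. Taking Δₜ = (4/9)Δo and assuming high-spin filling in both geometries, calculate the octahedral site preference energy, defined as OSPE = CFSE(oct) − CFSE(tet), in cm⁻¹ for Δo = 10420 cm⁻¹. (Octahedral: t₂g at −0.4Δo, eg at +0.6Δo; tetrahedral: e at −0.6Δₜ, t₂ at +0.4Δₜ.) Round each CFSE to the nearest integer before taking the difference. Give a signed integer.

Group 10 minus oxidation state +2 gives a d⁸ configuration for Ni²⁺.
Octahedral high-spin t₂g⁶ eg²: CFSE = -1.2 × 10420 = -12504 cm⁻¹.
Tetrahedral: e⁴ t₂⁴, CFSE = 4(−0.6) + 4(+0.4) = -0.8Δₜ = -0.8 × (4/9) × 10420 = -3705 cm⁻¹.
OSPE = CFSE(oct) − CFSE(tet) = -12504 − (-3705) = -8799 cm⁻¹.

-8799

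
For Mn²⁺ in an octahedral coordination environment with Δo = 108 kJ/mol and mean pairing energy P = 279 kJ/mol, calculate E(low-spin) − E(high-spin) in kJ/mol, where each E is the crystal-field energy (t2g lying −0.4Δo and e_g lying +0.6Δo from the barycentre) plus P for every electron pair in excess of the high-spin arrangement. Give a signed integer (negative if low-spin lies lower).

Group 7 minus oxidation state +2 gives a d⁵ configuration for Mn²⁺.
High-spin d⁵ fills as t2g^3 e_g^2 with CFSE 3(−0.4) + 2(+0.6) = 0.0Δo = 0 kJ/mol.
Low-spin t2g^5 e_g^0 gives -2.0Δo = -216 kJ/mol, but forming 2 extra pairs costs 2P = 558 kJ/mol, so E(LS) = -216 + 558 = 342 kJ/mol.
Thus E(LS) − E(HS) = 342 kJ/mol.

342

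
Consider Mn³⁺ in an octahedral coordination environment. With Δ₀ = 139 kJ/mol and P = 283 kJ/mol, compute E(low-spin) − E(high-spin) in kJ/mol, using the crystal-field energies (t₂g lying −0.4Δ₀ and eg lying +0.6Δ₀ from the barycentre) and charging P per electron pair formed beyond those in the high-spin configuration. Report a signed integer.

Mn³⁺: group 7, so d-count = 7 − 3 = 4.
High-spin: t₂g³ eg¹, CFSE = -0.6Δ₀ = -83 kJ/mol.
Low-spin t₂g⁴ eg⁰ gives -1.6Δ₀ = -222 kJ/mol, but forming 1 extra pair costs 1P = 283 kJ/mol, so E(LS) = -222 + 283 = 61 kJ/mol.
Thus E(LS) − E(HS) = 144 kJ/mol.

144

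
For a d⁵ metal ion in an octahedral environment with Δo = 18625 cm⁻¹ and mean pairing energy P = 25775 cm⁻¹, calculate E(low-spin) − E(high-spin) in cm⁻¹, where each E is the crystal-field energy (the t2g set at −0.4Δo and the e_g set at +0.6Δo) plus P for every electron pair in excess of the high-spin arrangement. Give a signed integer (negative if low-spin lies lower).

In the high-spin limit (t2g^3 e_g^2) the orbital term is 0.0Δo = 0 cm⁻¹, with no excess pairing.
For low-spin the configuration is t2g^5 e_g^0: orbital energy -2.0 × 18625 = -37250 cm⁻¹, and 2 additional pairs relative to high-spin add 51550 cm⁻¹, giving 14300 cm⁻¹.
Thus E(LS) − E(HS) = 14300 cm⁻¹.

14300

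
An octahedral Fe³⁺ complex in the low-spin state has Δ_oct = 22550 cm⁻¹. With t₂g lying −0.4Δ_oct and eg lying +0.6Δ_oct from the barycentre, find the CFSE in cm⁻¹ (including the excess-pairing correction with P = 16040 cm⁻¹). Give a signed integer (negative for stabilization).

Fe is in group 8, so Fe³⁺ is d⁵ (8 − 3 = 5).
Configuration: t₂g⁵ eg⁰.
Orbital CFSE = 5(-0.4) + 0(0.6) = -2.0Δ_oct = -2.0 × 22550 = -45100 cm⁻¹.
Relative to high-spin t₂g³ eg² (0 paired), the low-spin configuration has 2 additional pairs, contributing +2 × 16040 = +32080 cm⁻¹.
Combining: -45100 + 32080 = -13020 cm⁻¹.

-13020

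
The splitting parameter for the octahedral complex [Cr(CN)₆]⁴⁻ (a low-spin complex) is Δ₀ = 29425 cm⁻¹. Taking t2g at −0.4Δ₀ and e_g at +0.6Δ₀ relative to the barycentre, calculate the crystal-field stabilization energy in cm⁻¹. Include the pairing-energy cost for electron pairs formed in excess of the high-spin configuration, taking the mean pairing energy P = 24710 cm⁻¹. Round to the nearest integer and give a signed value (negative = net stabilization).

Each CN⁻ contributes -1; 6 × (-1) = -6. With overall charge -4, Cr is in the +2 oxidation state.
Cr²⁺: group 6, so d-count = 6 − 2 = 4.
The d⁴ electrons fill as t2g^4 e_g^0.
The orbital stabilization is -1.6Δ₀ = -1.6 × 29425 = -47080 cm⁻¹.
High-spin d⁴ would be t2g^3 e_g^1 with 0 pairs; low-spin has 1, so 1 excess pair costs +1P = +24710 cm⁻¹.
Overall CFSE = -47080 + 24710 = -22370 cm⁻¹.

-22370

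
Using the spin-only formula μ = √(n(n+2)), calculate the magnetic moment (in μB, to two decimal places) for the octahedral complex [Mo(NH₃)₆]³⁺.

3.87 μB

NH₃ is neutral, so the +3 overall charge sits on Mo: oxidation state +3.
Mo is in group 6, so Mo³⁺ is d³ (6 − 3 = 3).
Configuration: t2g^3 e_g^0 → 3 unpaired electrons.
μ(spin-only) = √[3(3+2)] = √15 ≈ 3.87 μB.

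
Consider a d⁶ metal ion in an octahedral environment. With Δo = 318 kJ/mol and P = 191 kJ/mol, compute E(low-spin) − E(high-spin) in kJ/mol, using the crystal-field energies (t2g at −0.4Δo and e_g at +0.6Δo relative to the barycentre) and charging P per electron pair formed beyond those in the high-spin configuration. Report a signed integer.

In the high-spin limit (t2g^4 e_g^2) the orbital term is -0.4Δo = -127 kJ/mol, with no excess pairing.
Low-spin t2g^6 e_g^0 gives -2.4Δo = -763 kJ/mol, but forming 2 extra pairs costs 2P = 382 kJ/mol, so E(LS) = -763 + 382 = -381 kJ/mol.
E(LS) − E(HS) = -381 − (-127) = -254 kJ/mol.

-254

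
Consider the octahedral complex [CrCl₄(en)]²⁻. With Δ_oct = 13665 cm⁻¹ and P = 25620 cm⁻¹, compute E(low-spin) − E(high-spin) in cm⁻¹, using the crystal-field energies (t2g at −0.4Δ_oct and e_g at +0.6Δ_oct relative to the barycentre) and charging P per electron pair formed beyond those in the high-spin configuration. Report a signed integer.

Ligand charges: 4×(-1) from Cl⁻ and 1×(+0) from en sum to -4; with overall charge -2, Cr is +2.
Group 6 minus oxidation state +2 gives a d⁴ configuration for Cr²⁺.
In the high-spin limit (t2g^3 e_g^1) the orbital term is -0.6Δ_oct = -8199 cm⁻¹, with no excess pairing.
Low-spin t2g^4 e_g^0 gives -1.6Δ_oct = -21864 cm⁻¹, but forming 1 extra pair costs 1P = 25620 cm⁻¹, so E(LS) = -21864 + 25620 = 3756 cm⁻¹.
The difference is 3756 − (-8199) = 11955 cm⁻¹, so high-spin lies lower.

11955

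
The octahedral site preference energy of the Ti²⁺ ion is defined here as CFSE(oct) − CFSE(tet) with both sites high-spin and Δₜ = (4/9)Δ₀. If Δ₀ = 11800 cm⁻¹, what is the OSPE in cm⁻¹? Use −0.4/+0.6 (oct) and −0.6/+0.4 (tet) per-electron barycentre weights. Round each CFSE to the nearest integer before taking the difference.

-3147

Ti sits in group 4; removing 2 electrons leaves Ti²⁺ with 4 − 2 = 2 d electrons.
Octahedral (high-spin): t2g^2 e_g^0, CFSE = 2(−0.4) + 0(+0.6) = -0.8Δ₀ = -0.8 × 11800 = -9440 cm⁻¹.
Tetrahedral: e^2 t2^0, CFSE = 2(−0.6) + 0(+0.4) = -1.2Δₜ = -1.2 × (4/9) × 11800 = -6293 cm⁻¹.
Subtracting, OSPE = -9440 − (-6293) = -3147 cm⁻¹.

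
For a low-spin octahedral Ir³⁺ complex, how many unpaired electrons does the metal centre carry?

Group 9 minus oxidation state +3 gives a d⁶ configuration for Ir³⁺.
Configuration: t2g^6 e_g^0, giving 0 unpaired electrons.

0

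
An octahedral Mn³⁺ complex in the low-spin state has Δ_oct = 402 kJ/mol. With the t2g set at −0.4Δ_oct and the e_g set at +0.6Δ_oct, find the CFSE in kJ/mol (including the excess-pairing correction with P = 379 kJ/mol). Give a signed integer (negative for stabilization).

-264

Mn³⁺: group 7, so d-count = 7 − 3 = 4.
Electron filling gives t2g^4 e_g^0.
The orbital stabilization is -1.6Δ_oct = -1.6 × 402 = -643 kJ/mol.
Relative to high-spin t2g^3 e_g^1 (0 paired), the low-spin configuration has 1 additional pair, contributing +1 × 379 = +379 kJ/mol.
Combining: -643 + 379 = -264 kJ/mol.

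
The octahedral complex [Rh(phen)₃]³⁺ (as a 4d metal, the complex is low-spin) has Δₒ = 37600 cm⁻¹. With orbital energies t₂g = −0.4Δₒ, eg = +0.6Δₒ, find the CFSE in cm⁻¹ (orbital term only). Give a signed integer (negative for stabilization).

-90240

phen is neutral, so the +3 overall charge sits on Rh: oxidation state +3.
Rh is in group 9, so Rh³⁺ is d⁶ (9 − 3 = 6).
Electron filling gives t₂g⁶ eg⁰.
The orbital stabilization is -2.4Δₒ = -2.4 × 37600 = -90240 cm⁻¹.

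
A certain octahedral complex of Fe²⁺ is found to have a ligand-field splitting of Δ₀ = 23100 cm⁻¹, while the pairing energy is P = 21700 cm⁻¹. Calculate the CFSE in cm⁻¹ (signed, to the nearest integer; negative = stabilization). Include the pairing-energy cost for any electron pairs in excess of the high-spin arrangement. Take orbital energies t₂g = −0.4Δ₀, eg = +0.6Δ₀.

Fe²⁺: group 8, so d-count = 8 − 2 = 6.
Since Δ₀ = 23100 cm⁻¹ > P = 21700 cm⁻¹, the complex adopts the low-spin configuration.
Configuration: t₂g⁶ eg⁰.
Orbital CFSE = -2.4Δ₀ = -2.4 × 23100 = -55440 cm⁻¹.
Excess pairs vs high-spin: 3 − 1 = 2; pairing cost = +43400 cm⁻¹.
Net CFSE = -55440 + 43400 = -12040 cm⁻¹.

-12040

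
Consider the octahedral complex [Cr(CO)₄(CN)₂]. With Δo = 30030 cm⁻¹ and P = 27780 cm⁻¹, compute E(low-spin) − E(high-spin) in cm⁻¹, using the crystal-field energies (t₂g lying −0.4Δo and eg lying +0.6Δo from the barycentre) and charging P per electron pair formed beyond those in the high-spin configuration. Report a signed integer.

Ligand charges: 4×(+0) from CO and 2×(-1) from CN⁻ sum to -2; with overall charge +0, Cr is +2.
Cr sits in group 6; removing 2 electrons leaves Cr²⁺ with 6 − 2 = 4 d electrons.
In the high-spin limit (t₂g³ eg¹) the orbital term is -0.6Δo = -18018 cm⁻¹, with no excess pairing.
Low-spin: t₂g⁴ eg⁰, orbital CFSE = -1.6Δo = -48048 cm⁻¹; plus 1 excess pair × P = +27780 cm⁻¹; total -20268 cm⁻¹.
The difference is -20268 − (-18018) = -2250 cm⁻¹, so low-spin lies lower.

-2250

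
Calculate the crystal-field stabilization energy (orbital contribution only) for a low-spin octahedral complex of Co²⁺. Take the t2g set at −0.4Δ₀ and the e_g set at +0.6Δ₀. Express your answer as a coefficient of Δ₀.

Co²⁺: group 9, so d-count = 9 − 2 = 7.
Configuration: t2g^6 e_g^1.
CFSE = 6(-0.4Δ₀) + 1(0.6Δ₀) = -2.4Δ₀ + 0.6Δ₀ = -1.8Δ₀.

-1.8 Δ₀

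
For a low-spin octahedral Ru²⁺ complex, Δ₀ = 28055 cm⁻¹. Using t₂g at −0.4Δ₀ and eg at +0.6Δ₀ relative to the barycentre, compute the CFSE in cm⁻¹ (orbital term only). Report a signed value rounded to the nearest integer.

-67332

Ru sits in group 8; removing 2 electrons leaves Ru²⁺ with 8 − 2 = 6 d electrons.
Electron filling gives t₂g⁶ eg⁰.
The orbital stabilization is -2.4Δ₀ = -2.4 × 28055 = -67332 cm⁻¹.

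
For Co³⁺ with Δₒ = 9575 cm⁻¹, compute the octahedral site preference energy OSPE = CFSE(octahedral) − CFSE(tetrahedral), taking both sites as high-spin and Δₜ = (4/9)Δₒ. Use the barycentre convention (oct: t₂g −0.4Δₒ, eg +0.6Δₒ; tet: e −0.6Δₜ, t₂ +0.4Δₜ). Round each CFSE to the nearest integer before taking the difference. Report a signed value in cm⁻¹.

Co sits in group 9; removing 3 electrons leaves Co³⁺ with 9 − 3 = 6 d electrons.
Octahedral high-spin t₂g⁴ eg²: CFSE = -0.4 × 9575 = -3830 cm⁻¹.
Tetrahedral e³ t₂³ gives -0.6Δₜ = -0.6 × (4/9) × 9575 = -2553 cm⁻¹.
OSPE = CFSE(oct) − CFSE(tet) = -3830 − (-2553) = -1277 cm⁻¹.

-1277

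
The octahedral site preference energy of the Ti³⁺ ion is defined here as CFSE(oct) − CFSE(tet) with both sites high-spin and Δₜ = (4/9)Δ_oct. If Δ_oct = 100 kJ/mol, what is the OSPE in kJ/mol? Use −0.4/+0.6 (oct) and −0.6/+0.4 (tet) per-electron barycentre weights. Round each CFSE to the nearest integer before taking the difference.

-13

Ti is in group 4, so Ti³⁺ is d¹ (4 − 3 = 1).
Octahedral high-spin t₂g¹ eg⁰: CFSE = -0.4 × 100 = -40 kJ/mol.
In a tetrahedral site the filling is e¹ t₂⁰: CFSE(tet) = -0.6Δₜ = -0.6 × (4/9)(100) = -27 kJ/mol.
OSPE = -40 − (-27) = -13 kJ/mol.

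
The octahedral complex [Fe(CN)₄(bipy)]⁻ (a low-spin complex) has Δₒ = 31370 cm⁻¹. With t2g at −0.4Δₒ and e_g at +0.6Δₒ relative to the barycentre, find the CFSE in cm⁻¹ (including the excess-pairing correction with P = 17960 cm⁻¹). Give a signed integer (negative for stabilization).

Ligand charges: 4×(-1) from CN⁻ and 1×(+0) from bipy sum to -4; with overall charge -1, Fe is +3.
Fe³⁺: group 8, so d-count = 8 − 3 = 5.
The d⁵ electrons fill as t2g^5 e_g^0.
The orbital stabilization is -2.0Δₒ = -2.0 × 31370 = -62740 cm⁻¹.
Relative to high-spin t2g^3 e_g^2 (0 paired), the low-spin configuration has 2 additional pairs, contributing +2 × 17960 = +35920 cm⁻¹.
Combining: -62740 + 35920 = -26820 cm⁻¹.

-26820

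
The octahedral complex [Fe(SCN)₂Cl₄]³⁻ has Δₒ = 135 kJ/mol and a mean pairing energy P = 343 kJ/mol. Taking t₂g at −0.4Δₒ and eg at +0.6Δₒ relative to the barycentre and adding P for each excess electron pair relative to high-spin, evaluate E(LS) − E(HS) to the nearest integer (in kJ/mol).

Ligand charges: 2×(-1) from SCN⁻ and 4×(-1) from Cl⁻ sum to -6; with overall charge -3, Fe is +3.
Fe³⁺: group 8, so d-count = 8 − 3 = 5.
High-spin: t₂g³ eg², CFSE = 0.0Δₒ = 0 kJ/mol.
For low-spin the configuration is t₂g⁵ eg⁰: orbital energy -2.0 × 135 = -270 kJ/mol, and 2 additional pairs relative to high-spin add 686 kJ/mol, giving 416 kJ/mol.
Thus E(LS) − E(HS) = 416 kJ/mol.

416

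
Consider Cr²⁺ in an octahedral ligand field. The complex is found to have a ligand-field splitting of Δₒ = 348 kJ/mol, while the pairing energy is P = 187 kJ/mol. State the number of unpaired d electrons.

2

Cr²⁺: group 6, so d-count = 6 − 2 = 4.
Here Δₒ > P (348 > 187), so the low-spin state is favoured.
That gives t₂g⁴ eg⁰.
Unpaired electrons: 2.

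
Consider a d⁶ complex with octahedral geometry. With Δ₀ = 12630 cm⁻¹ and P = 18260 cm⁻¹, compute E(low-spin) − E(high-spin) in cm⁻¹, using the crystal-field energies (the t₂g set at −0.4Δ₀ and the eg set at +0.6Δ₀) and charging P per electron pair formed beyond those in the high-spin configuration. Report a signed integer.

11260

High-spin d⁶ fills as t₂g⁴ eg² with CFSE 4(−0.4) + 2(+0.6) = -0.4Δ₀ = -5052 cm⁻¹.
Low-spin: t₂g⁶ eg⁰, orbital CFSE = -2.4Δ₀ = -30312 cm⁻¹; plus 2 excess pairs × P = +36520 cm⁻¹; total 6208 cm⁻¹.
The difference is 6208 − (-5052) = 11260 cm⁻¹, so high-spin lies lower.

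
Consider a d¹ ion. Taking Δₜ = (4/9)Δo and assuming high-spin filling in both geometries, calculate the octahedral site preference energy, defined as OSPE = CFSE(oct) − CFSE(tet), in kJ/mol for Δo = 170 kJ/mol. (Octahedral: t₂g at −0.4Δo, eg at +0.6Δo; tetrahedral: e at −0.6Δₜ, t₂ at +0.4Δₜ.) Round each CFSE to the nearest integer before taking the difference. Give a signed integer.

In an octahedral site d¹ (HS) is t₂g¹ eg⁰, giving CFSE(oct) = -0.4Δo = -68 kJ/mol.
In a tetrahedral site the filling is e¹ t₂⁰: CFSE(tet) = -0.6Δₜ = -0.6 × (4/9)(170) = -45 kJ/mol.
OSPE = -68 − (-45) = -23 kJ/mol.

-23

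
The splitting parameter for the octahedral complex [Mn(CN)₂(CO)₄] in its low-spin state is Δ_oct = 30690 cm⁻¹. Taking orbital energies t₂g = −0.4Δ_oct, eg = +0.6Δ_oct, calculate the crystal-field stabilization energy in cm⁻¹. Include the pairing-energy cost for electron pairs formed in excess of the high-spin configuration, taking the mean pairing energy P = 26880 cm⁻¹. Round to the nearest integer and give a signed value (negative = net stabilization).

-7620

Ligand charges: 2×(-1) from CN⁻ and 4×(+0) from CO sum to -2; with overall charge +0, Mn is +2.
Group 7 minus oxidation state +2 gives a d⁵ configuration for Mn²⁺.
The d⁵ electrons fill as t₂g⁵ eg⁰.
Orbital CFSE = 5(-0.4) + 0(0.6) = -2.0Δ_oct = -2.0 × 30690 = -61380 cm⁻¹.
High-spin d⁵ would be t₂g³ eg² with 0 pairs; low-spin has 2, so 2 excess pairs cost +2P = +53760 cm⁻¹.
Net CFSE = -61380 + 53760 = -7620 cm⁻¹.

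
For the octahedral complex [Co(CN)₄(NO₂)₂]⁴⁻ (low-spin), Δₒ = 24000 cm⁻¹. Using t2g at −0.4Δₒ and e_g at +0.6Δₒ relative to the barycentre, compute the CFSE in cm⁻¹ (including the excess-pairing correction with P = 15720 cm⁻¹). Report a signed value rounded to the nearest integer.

Ligand charges: 4×(-1) from CN⁻ and 2×(-1) from NO₂⁻ sum to -6; with overall charge -4, Co is +2.
Co is in group 9, so Co²⁺ is d⁷ (9 − 2 = 7).
Configuration: t2g^6 e_g^1.
The orbital stabilization is -1.8Δₒ = -1.8 × 24000 = -43200 cm⁻¹.
Pairing penalty: 3 pairs vs 2 in the high-spin reference → 1 extra × P = 15720 cm⁻¹.
Overall CFSE = -43200 + 15720 = -27480 cm⁻¹.

-27480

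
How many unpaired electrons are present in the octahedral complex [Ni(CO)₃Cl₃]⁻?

Ligand charges: 3×(+0) from CO and 3×(-1) from Cl⁻ sum to -3; with overall charge -1, Ni is +2.
Ni²⁺: group 10, so d-count = 10 − 2 = 8.
Configuration: t₂g⁶ eg², giving 2 unpaired electrons.

2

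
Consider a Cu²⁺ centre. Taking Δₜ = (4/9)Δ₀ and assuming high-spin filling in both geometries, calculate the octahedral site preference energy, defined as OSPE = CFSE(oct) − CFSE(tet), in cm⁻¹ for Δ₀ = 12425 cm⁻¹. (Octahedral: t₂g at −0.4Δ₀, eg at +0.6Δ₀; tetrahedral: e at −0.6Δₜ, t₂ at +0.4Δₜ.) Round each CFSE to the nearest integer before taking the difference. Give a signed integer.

-5246

Cu sits in group 11; removing 2 electrons leaves Cu²⁺ with 11 − 2 = 9 d electrons.
Octahedral high-spin t2g^6 e_g^3: CFSE = -0.6 × 12425 = -7455 cm⁻¹.
In a tetrahedral site the filling is e^4 t2^5: CFSE(tet) = -0.4Δₜ = -0.4 × (4/9)(12425) = -2209 cm⁻¹.
Subtracting, OSPE = -7455 − (-2209) = -5246 cm⁻¹.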